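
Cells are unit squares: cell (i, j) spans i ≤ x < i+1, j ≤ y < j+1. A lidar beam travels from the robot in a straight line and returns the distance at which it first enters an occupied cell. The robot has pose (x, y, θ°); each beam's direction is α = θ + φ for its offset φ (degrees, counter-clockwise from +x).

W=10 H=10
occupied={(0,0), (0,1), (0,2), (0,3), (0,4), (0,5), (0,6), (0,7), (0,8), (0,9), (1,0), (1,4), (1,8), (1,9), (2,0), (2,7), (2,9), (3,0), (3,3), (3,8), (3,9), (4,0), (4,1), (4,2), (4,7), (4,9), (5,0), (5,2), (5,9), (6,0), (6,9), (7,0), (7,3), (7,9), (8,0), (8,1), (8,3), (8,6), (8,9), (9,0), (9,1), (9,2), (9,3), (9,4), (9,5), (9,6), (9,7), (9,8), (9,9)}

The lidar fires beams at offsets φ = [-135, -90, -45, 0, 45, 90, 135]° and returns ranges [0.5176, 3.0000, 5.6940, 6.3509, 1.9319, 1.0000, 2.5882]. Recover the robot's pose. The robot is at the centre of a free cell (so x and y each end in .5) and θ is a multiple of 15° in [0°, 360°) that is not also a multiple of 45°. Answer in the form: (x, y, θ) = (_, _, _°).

The pose lattice has 51·16 = 816 candidates. Test each by forward raycasting.
  (3.5, 6.5, 345°): beam 1 = 2.8868 ≠ 0.5176 ✗
  (4.5, 6.5, 285°): beam 1 = 1.7321 ≠ 0.5176 ✗
  (4.5, 8.5, 240°): beam 2 = 0.5774 ≠ 3.0000 ✗
  …
  (6.5, 3.5, 150°): r_1=0.5176, r_2=3.0000, r_3=5.6940, r_4=6.3509, r_5=1.9319, r_6=1.0000, r_7=2.5882 — all match ✓
Unique over the lattice → pose = (6.5, 3.5, 150°).

(x, y, θ) = (6.5, 3.5, 150°)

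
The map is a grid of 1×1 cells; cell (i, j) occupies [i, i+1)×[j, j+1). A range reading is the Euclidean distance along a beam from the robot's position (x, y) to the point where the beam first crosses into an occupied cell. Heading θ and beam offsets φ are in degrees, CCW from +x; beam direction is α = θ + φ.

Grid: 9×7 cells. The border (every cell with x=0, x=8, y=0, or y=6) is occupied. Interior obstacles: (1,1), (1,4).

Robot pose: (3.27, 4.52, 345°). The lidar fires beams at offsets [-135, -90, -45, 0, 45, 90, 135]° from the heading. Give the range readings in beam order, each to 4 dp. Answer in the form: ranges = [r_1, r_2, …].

beam 1: φ=-135°, α=210°
  direction (-0.8660, -0.5000); cell (3,4); t to first gridline: x 0.3118, y 1.0400 (then +1.1547 / +2.0000)
    (2,4) via x @ 0.3118
    (2,3) via y @ 1.0400
    (1,3) via x @ 1.4665
    (0,3) via x @ 2.6212  # hit
  → r_1 = 2.6212
beam 2: φ=-90°, α=255°
  direction (-0.2588, -0.9659); cell (3,4); t to first gridline: x 1.0432, y 0.5383 (then +3.8637 / +1.0353)
    (3,3) via y @ 0.5383
    (2,3) via x @ 1.0432
    (2,2) via y @ 1.5736
    (2,1) via y @ 2.6089
    (2,0) via y @ 3.6442  # hit
  → r_2 = 3.6442
beam 3: φ=-45°, α=300°
  direction (0.5000, -0.8660); cell (3,4); t to first gridline: x 1.4600, y 0.6004 (then +2.0000 / +1.1547)
    (3,3) via y @ 0.6004
    (4,3) via x @ 1.4600
    (4,2) via y @ 1.7551
    (4,1) via y @ 2.9098
    (5,1) via x @ 3.4600
    (5,0) via y @ 4.0645  # hit
  → r_3 = 4.0645
beam 4: φ=0°, α=345°
  direction (0.9659, -0.2588); cell (3,4); t to first gridline: x 0.7558, y 2.0091 (then +1.0353 / +3.8637)
    (4,4) via x @ 0.7558
    (5,4) via x @ 1.7910
    (5,3) via y @ 2.0091
    (6,3) via x @ 2.8263
    (7,3) via x @ 3.8616
    (8,3) via x @ 4.8969  # hit
  → r_4 = 4.8969
beam 5: φ=45°, α=30°
  direction (0.8660, 0.5000); cell (3,4); t to first gridline: x 0.8429, y 0.9600 (then +1.1547 / +2.0000)
    (4,4) via x @ 0.8429
    (4,5) via y @ 0.9600
    (5,5) via x @ 1.9976
    (5,6) via y @ 2.9600  # hit
  → r_5 = 2.9600
beam 6: φ=90°, α=75°
  direction (0.2588, 0.9659); cell (3,4); t to first gridline: x 2.8205, y 0.4969 (then +3.8637 / +1.0353)
    (3,5) via y @ 0.4969
    (3,6) via y @ 1.5322  # hit
  → r_6 = 1.5322
beam 7: φ=135°, α=120°
  direction (-0.5000, 0.8660); cell (3,4); t to first gridline: x 0.5400, y 0.5543 (then +2.0000 / +1.1547)
    (2,4) via x @ 0.5400
    (2,5) via y @ 0.5543
    (2,6) via y @ 1.7090  # hit
  → r_7 = 1.7090

ranges = [2.6212, 3.6442, 4.0645, 4.8969, 2.9600, 1.5322, 1.7090]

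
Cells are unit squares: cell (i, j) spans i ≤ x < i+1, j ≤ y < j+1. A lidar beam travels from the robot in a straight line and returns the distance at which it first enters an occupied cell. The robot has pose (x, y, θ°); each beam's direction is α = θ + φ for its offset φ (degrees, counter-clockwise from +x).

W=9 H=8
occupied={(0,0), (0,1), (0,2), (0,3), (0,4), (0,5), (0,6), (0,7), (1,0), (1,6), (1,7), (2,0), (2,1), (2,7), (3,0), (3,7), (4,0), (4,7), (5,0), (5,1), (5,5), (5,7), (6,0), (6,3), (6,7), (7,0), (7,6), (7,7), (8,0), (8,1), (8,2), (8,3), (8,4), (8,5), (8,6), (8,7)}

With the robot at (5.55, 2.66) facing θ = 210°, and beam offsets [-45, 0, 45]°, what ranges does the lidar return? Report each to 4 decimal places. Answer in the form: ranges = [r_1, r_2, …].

beam 1: φ=-45°, α=165°
  direction (-0.9659, 0.2588); cell (5,2); t to first gridline: x 0.5694, y 1.3137 (then +1.0353 / +3.8637)
    (4,2) via x @ 0.5694
    (4,3) via y @ 1.3137
    (3,3) via x @ 1.6047
    (2,3) via x @ 2.6400
    (1,3) via x @ 3.6752
    (0,3) via x @ 4.7105  # hit
  → r_1 = 4.7105
beam 2: φ=0°, α=210°
  direction (-0.8660, -0.5000); cell (5,2); t to first gridline: x 0.6351, y 1.3200 (then +1.1547 / +2.0000)
    (4,2) via x @ 0.6351
    (4,1) via y @ 1.3200
    (3,1) via x @ 1.7898
    (2,1) via x @ 2.9445  # hit
  → r_2 = 2.9445
beam 3: φ=45°, α=255°
  direction (-0.2588, -0.9659); cell (5,2); t to first gridline: x 2.1250, y 0.6833 (then +3.8637 / +1.0353)
    (5,1) via y @ 0.6833  # hit
  → r_3 = 0.6833

ranges = [4.7105, 2.9445, 0.6833]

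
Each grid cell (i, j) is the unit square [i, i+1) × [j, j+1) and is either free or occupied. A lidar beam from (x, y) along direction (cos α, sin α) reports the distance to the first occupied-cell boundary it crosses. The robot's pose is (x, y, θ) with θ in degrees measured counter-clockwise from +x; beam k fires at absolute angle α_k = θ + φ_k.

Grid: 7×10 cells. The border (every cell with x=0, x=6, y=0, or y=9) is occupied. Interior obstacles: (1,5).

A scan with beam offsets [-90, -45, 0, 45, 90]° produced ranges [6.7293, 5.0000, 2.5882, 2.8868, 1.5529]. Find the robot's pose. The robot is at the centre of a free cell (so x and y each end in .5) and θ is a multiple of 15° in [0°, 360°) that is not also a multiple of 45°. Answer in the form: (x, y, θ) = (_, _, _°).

Enumerate (i+0.5, j+0.5, θ) over the 39 free cells and 16 admissible headings. For each, cast all 5 beams and compare to the given ranges.
  (3.5, 4.5, 150°): beam 1 = 5.0000 ≠ 6.7293 ✗
  (5.5, 2.5, 285°): beam 1 = 4.6587 ≠ 6.7293 ✗
  (4.5, 5.5, 165°): beam 1 = 3.6235 ≠ 6.7293 ✗
  (5.5, 2.5, 330°): beam 1 = 1.7321 ≠ 6.7293 ✗
  …
  (3.5, 7.5, 345°): r_1=6.7293, r_2=5.0000, r_3=2.5882, r_4=2.8868, r_5=1.5529 — all match ✓
No second candidate reproduces the full scan.

(x, y, θ) = (3.5, 7.5, 345°)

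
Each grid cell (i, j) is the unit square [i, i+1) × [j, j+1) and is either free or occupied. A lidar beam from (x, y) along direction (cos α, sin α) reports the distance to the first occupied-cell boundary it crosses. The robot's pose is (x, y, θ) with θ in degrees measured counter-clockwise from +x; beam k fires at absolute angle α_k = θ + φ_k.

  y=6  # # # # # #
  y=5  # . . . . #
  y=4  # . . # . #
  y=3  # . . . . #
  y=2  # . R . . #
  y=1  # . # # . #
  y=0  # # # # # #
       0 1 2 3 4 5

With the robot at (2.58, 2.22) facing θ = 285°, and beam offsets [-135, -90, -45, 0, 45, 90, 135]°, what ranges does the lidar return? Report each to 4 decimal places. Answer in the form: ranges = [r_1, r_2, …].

beam 1: φ=-135°, α=150°
  d=(-0.8660,0.5000)  start (2,2)  tX=0.6697 tY=1.5600  stride 1/|dx|=1.1547 1/|dy|=2.0000
    cross x-line → (1,2), t=0.6697
    cross y-line → (1,3), t=1.5600
    cross x-line → (0,3), t=1.8244 (wall)
  → r_1 = 1.8244
beam 2: φ=-90°, α=195°
  d=(-0.9659,-0.2588)  start (2,2)  tX=0.6005 tY=0.8500  stride 1/|dx|=1.0353 1/|dy|=3.8637
    cross x-line → (1,2), t=0.6005
    cross y-line → (1,1), t=0.8500
    cross x-line → (0,1), t=1.6357 (wall)
  → r_2 = 1.6357
beam 3: φ=-45°, α=240°
  d=(-0.5000,-0.8660)  start (2,2)  tX=1.1600 tY=0.2540  stride 1/|dx|=2.0000 1/|dy|=1.1547
    cross y-line → (2,1), t=0.2540 (wall)
  → r_3 = 0.2540
beam 4: φ=0°, α=285°
  d=(0.2588,-0.9659)  start (2,2)  tX=1.6228 tY=0.2278  stride 1/|dx|=3.8637 1/|dy|=1.0353
    cross y-line → (2,1), t=0.2278 (wall)
  → r_4 = 0.2278
beam 5: φ=45°, α=330°
  d=(0.8660,-0.5000)  start (2,2)  tX=0.4850 tY=0.4400  stride 1/|dx|=1.1547 1/|dy|=2.0000
    cross y-line → (2,1), t=0.4400 (wall)
  → r_5 = 0.4400
beam 6: φ=90°, α=15°
  d=(0.9659,0.2588)  start (2,2)  tX=0.4348 tY=3.0137  stride 1/|dx|=1.0353 1/|dy|=3.8637
    cross x-line → (3,2), t=0.4348
    cross x-line → (4,2), t=1.4701
    cross x-line → (5,2), t=2.5054 (wall)
  → r_6 = 2.5054
beam 7: φ=135°, α=60°
  d=(0.5000,0.8660)  start (2,2)  tX=0.8400 tY=0.9007  stride 1/|dx|=2.0000 1/|dy|=1.1547
    cross x-line → (3,2), t=0.8400
    cross y-line → (3,3), t=0.9007
    cross y-line → (3,4), t=2.0554 (wall)
  → r_7 = 2.0554

ranges = [1.8244, 1.6357, 0.2540, 0.2278, 0.4400, 2.5054, 2.0554]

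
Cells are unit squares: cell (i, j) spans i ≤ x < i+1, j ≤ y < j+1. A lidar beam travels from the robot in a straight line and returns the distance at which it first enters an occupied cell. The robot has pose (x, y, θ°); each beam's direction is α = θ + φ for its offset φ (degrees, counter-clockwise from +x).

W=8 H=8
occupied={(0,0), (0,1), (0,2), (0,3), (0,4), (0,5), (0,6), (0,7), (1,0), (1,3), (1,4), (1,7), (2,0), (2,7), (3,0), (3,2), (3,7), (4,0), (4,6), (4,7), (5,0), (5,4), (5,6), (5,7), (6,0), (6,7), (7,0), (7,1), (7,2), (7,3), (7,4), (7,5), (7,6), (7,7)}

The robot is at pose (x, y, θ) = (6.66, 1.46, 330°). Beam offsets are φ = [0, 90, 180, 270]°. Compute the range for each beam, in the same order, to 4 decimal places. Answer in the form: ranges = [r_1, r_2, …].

ranges = [0.3926, 0.6800, 3.0715, 0.5312]

beam 1: φ=0°, α=330°
  dir = (cos 330°, sin 330°) = (0.8660, -0.5000); from cell (6,1)
  next x-line at t=0.3926, next y-line at t=0.9200; Δt_x=1.1547, Δt_y=2.0000
    x: enter (7,1) at t=0.3926 ← occupied
  → r_1 = 0.3926
beam 2: φ=90°, α=60°
  dir = (cos 60°, sin 60°) = (0.5000, 0.8660); from cell (6,1)
  next x-line at t=0.6800, next y-line at t=0.6235; Δt_x=2.0000, Δt_y=1.1547
    y: enter (6,2) at t=0.6235
    x: enter (7,2) at t=0.6800 ← occupied
  → r_2 = 0.6800
beam 3: φ=180°, α=150°
  dir = (cos 150°, sin 150°) = (-0.8660, 0.5000); from cell (6,1)
  next x-line at t=0.7621, next y-line at t=1.0800; Δt_x=1.1547, Δt_y=2.0000
    x: enter (5,1) at t=0.7621
    y: enter (5,2) at t=1.0800
    x: enter (4,2) at t=1.9168
    x: enter (3,2) at t=3.0715 ← occupied
  → r_3 = 3.0715
beam 4: φ=270°, α=240°
  dir = (cos 240°, sin 240°) = (-0.5000, -0.8660); from cell (6,1)
  next x-line at t=1.3200, next y-line at t=0.5312; Δt_x=2.0000, Δt_y=1.1547
    y: enter (6,0) at t=0.5312 ← occupied
  → r_4 = 0.5312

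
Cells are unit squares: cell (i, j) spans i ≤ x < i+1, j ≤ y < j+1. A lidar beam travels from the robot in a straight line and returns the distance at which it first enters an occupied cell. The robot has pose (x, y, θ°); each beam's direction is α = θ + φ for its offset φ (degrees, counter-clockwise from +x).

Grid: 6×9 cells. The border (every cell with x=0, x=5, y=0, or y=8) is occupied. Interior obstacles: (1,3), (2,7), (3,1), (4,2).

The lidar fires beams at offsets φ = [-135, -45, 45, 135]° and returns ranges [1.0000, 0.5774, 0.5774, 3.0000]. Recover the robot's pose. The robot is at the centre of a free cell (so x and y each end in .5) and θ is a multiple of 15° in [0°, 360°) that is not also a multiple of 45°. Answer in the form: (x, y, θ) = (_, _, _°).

(x, y, θ) = (3.5, 7.5, 165°)

Candidates: 24 free-cell centres × 16 headings = 384 poses. Raycast each; keep the one whose scan matches to 4 dp.
  (3.5, 2.5, 210°): beam 1 = 5.6940 ≠ 1.0000 ✗
  (2.5, 1.5, 30°): beam 1 = 0.5176 ≠ 1.0000 ✗
  (3.5, 4.5, 210°): beam 1 = 3.6235 ≠ 1.0000 ✗
  (4.5, 3.5, 60°): beam 1 = 0.5176 ≠ 1.0000 ✗
  (4.5, 3.5, 165°): beam 1 = 0.5774 ≠ 1.0000 ✗
  …
  (3.5, 7.5, 165°): r_1=1.0000, r_2=0.5774, r_3=0.5774, r_4=3.0000 — all match ✓
No second candidate reproduces the full scan.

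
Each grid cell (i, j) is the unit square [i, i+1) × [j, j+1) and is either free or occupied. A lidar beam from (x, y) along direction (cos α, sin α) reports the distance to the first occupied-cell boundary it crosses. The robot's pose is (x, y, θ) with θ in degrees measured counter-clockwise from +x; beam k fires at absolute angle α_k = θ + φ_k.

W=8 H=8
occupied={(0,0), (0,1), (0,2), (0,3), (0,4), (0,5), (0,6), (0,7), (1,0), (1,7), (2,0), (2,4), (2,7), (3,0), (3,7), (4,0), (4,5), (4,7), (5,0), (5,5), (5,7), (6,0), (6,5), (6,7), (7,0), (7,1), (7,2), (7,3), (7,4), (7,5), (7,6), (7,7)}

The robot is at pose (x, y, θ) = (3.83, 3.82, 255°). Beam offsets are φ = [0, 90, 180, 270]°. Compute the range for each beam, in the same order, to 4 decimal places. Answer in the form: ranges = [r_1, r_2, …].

beam 1: φ=0°, α=255°
  dir = (cos 255°, sin 255°) = (-0.2588, -0.9659); from cell (3,3)
  next x-line at t=3.2069, next y-line at t=0.8489; Δt_x=3.8637, Δt_y=1.0353
    y: enter (3,2) at t=0.8489
    y: enter (3,1) at t=1.8842
    y: enter (3,0) at t=2.9195 ← occupied
  → r_1 = 2.9195
beam 2: φ=90°, α=345°
  dir = (cos 345°, sin 345°) = (0.9659, -0.2588); from cell (3,3)
  next x-line at t=0.1760, next y-line at t=3.1682; Δt_x=1.0353, Δt_y=3.8637
    x: enter (4,3) at t=0.1760
    x: enter (5,3) at t=1.2113
    x: enter (6,3) at t=2.2465
    y: enter (6,2) at t=3.1682
    x: enter (7,2) at t=3.2818 ← occupied
  → r_2 = 3.2818
beam 3: φ=180°, α=75°
  dir = (cos 75°, sin 75°) = (0.2588, 0.9659); from cell (3,3)
  next x-line at t=0.6568, next y-line at t=0.1863; Δt_x=3.8637, Δt_y=1.0353
    y: enter (3,4) at t=0.1863
    x: enter (4,4) at t=0.6568
    y: enter (4,5) at t=1.2216 ← occupied
  → r_3 = 1.2216
beam 4: φ=270°, α=165°
  dir = (cos 165°, sin 165°) = (-0.9659, 0.2588); from cell (3,3)
  next x-line at t=0.8593, next y-line at t=0.6955; Δt_x=1.0353, Δt_y=3.8637
    y: enter (3,4) at t=0.6955
    x: enter (2,4) at t=0.8593 ← occupied
  → r_4 = 0.8593

ranges = [2.9195, 3.2818, 1.2216, 0.8593]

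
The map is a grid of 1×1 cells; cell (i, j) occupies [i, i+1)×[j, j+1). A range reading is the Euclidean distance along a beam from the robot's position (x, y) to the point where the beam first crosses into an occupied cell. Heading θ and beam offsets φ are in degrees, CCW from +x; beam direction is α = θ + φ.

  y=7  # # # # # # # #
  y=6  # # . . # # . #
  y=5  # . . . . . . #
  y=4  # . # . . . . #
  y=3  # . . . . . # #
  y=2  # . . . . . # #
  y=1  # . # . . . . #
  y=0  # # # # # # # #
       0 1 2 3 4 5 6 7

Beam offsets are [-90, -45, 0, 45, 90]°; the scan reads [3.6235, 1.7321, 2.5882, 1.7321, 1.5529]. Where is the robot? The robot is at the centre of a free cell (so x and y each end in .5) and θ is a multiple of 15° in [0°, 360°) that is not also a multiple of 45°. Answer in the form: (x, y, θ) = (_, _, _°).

Enumerate (i+0.5, j+0.5, θ) over the 29 free cells and 16 admissible headings. For each, cast all 5 beams and compare to the given ranges.
  (1.5, 4.5, 195°): beam 1 = 1.5529 ≠ 3.6235 ✗
  (1.5, 4.5, 285°): beam 1 = 0.5176 ≠ 3.6235 ✗
  (2.5, 6.5, 195°): beam 1 = 0.5176 ≠ 3.6235 ✗
  (6.5, 5.5, 30°): beam 1 = 1.0000 ≠ 3.6235 ✗
  …
  (4.5, 4.5, 15°): r_1=3.6235, r_2=1.7321, r_3=2.5882, r_4=1.7321, r_5=1.5529 — all match ✓
Unique over the lattice → pose = (4.5, 4.5, 15°).

(x, y, θ) = (4.5, 4.5, 15°)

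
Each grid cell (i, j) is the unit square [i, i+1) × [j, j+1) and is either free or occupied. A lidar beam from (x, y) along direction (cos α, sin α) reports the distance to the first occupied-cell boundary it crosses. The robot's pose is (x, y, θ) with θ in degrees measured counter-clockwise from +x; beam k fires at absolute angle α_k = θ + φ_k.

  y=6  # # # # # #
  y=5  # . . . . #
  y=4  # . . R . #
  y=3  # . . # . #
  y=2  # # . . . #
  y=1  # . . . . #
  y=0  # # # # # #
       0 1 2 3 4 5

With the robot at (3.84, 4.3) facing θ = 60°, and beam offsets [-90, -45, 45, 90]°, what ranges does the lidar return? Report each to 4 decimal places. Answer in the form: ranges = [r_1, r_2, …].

ranges = [1.3395, 1.2009, 1.7600, 3.2793]

beam 1: φ=-90°, α=330°
  d=(0.8660,-0.5000)  start (3,4)  tX=0.1848 tY=0.6000  stride 1/|dx|=1.1547 1/|dy|=2.0000
    cross x-line → (4,4), t=0.1848
    cross y-line → (4,3), t=0.6000
    cross x-line → (5,3), t=1.3395 (wall)
  → r_1 = 1.3395
beam 2: φ=-45°, α=15°
  d=(0.9659,0.2588)  start (3,4)  tX=0.1656 tY=2.7046  stride 1/|dx|=1.0353 1/|dy|=3.8637
    cross x-line → (4,4), t=0.1656
    cross x-line → (5,4), t=1.2009 (wall)
  → r_2 = 1.2009
beam 3: φ=45°, α=105°
  d=(-0.2588,0.9659)  start (3,4)  tX=3.2455 tY=0.7247  stride 1/|dx|=3.8637 1/|dy|=1.0353
    cross y-line → (3,5), t=0.7247
    cross y-line → (3,6), t=1.7600 (wall)
  → r_3 = 1.7600
beam 4: φ=90°, α=150°
  d=(-0.8660,0.5000)  start (3,4)  tX=0.9699 tY=1.4000  stride 1/|dx|=1.1547 1/|dy|=2.0000
    cross x-line → (2,4), t=0.9699
    cross y-line → (2,5), t=1.4000
    cross x-line → (1,5), t=2.1246
    cross x-line → (0,5), t=3.2793 (wall)
  → r_4 = 3.2793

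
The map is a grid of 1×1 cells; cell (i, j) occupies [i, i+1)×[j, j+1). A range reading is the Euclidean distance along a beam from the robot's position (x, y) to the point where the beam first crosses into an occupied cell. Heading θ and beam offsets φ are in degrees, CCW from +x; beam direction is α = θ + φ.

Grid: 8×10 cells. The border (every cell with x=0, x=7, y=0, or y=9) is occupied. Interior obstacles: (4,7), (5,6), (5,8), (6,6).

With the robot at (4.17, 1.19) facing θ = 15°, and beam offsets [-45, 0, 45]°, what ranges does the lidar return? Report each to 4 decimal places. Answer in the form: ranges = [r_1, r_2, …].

beam 1: φ=-45°, α=330°
  d=(0.8660,-0.5000)  start (4,1)  tX=0.9584 tY=0.3800  stride 1/|dx|=1.1547 1/|dy|=2.0000
    cross y-line → (4,0), t=0.3800 (wall)
  → r_1 = 0.3800
beam 2: φ=0°, α=15°
  d=(0.9659,0.2588)  start (4,1)  tX=0.8593 tY=3.1296  stride 1/|dx|=1.0353 1/|dy|=3.8637
    cross x-line → (5,1), t=0.8593
    cross x-line → (6,1), t=1.8946
    cross x-line → (7,1), t=2.9298 (wall)
  → r_2 = 2.9298
beam 3: φ=45°, α=60°
  d=(0.5000,0.8660)  start (4,1)  tX=1.6600 tY=0.9353  stride 1/|dx|=2.0000 1/|dy|=1.1547
    cross y-line → (4,2), t=0.9353
    cross x-line → (5,2), t=1.6600
    cross y-line → (5,3), t=2.0900
    cross y-line → (5,4), t=3.2447
    cross x-line → (6,4), t=3.6600
    cross y-line → (6,5), t=4.3994
    cross y-line → (6,6), t=5.5541 (wall)
  → r_3 = 5.5541

ranges = [0.3800, 2.9298, 5.5541]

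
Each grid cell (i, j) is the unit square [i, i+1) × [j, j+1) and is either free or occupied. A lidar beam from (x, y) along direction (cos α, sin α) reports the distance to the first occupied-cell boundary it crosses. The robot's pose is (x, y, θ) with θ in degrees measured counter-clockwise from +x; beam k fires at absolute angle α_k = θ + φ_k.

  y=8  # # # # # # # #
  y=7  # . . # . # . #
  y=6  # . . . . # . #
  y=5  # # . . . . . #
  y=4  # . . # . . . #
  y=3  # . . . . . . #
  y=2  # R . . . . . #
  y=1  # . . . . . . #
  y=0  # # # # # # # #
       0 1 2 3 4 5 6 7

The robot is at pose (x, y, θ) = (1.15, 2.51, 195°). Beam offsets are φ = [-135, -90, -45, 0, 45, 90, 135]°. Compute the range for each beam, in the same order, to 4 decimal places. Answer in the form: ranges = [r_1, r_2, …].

ranges = [5.1846, 0.5796, 0.1732, 0.1553, 0.3000, 1.5633, 3.0200]

beam 1: φ=-135°, α=60°
  d=(0.5000,0.8660)  start (1,2)  tX=1.7000 tY=0.5658  stride 1/|dx|=2.0000 1/|dy|=1.1547
    cross y-line → (1,3), t=0.5658
    cross x-line → (2,3), t=1.7000
    cross y-line → (2,4), t=1.7205
    cross y-line → (2,5), t=2.8752
    cross x-line → (3,5), t=3.7000
    cross y-line → (3,6), t=4.0299
    cross y-line → (3,7), t=5.1846 (wall)
  → r_1 = 5.1846
beam 2: φ=-90°, α=105°
  d=(-0.2588,0.9659)  start (1,2)  tX=0.5796 tY=0.5073  stride 1/|dx|=3.8637 1/|dy|=1.0353
    cross y-line → (1,3), t=0.5073
    cross x-line → (0,3), t=0.5796 (wall)
  → r_2 = 0.5796
beam 3: φ=-45°, α=150°
  d=(-0.8660,0.5000)  start (1,2)  tX=0.1732 tY=0.9800  stride 1/|dx|=1.1547 1/|dy|=2.0000
    cross x-line → (0,2), t=0.1732 (wall)
  → r_3 = 0.1732
beam 4: φ=0°, α=195°
  d=(-0.9659,-0.2588)  start (1,2)  tX=0.1553 tY=1.9705  stride 1/|dx|=1.0353 1/|dy|=3.8637
    cross x-line → (0,2), t=0.1553 (wall)
  → r_4 = 0.1553
beam 5: φ=45°, α=240°
  d=(-0.5000,-0.8660)  start (1,2)  tX=0.3000 tY=0.5889  stride 1/|dx|=2.0000 1/|dy|=1.1547
    cross x-line → (0,2), t=0.3000 (wall)
  → r_5 = 0.3000
beam 6: φ=90°, α=285°
  d=(0.2588,-0.9659)  start (1,2)  tX=3.2841 tY=0.5280  stride 1/|dx|=3.8637 1/|dy|=1.0353
    cross y-line → (1,1), t=0.5280
    cross y-line → (1,0), t=1.5633 (wall)
  → r_6 = 1.5633
beam 7: φ=135°, α=330°
  d=(0.8660,-0.5000)  start (1,2)  tX=0.9815 tY=1.0200  stride 1/|dx|=1.1547 1/|dy|=2.0000
    cross x-line → (2,2), t=0.9815
    cross y-line → (2,1), t=1.0200
    cross x-line → (3,1), t=2.1362
    cross y-line → (3,0), t=3.0200 (wall)
  → r_7 = 3.0200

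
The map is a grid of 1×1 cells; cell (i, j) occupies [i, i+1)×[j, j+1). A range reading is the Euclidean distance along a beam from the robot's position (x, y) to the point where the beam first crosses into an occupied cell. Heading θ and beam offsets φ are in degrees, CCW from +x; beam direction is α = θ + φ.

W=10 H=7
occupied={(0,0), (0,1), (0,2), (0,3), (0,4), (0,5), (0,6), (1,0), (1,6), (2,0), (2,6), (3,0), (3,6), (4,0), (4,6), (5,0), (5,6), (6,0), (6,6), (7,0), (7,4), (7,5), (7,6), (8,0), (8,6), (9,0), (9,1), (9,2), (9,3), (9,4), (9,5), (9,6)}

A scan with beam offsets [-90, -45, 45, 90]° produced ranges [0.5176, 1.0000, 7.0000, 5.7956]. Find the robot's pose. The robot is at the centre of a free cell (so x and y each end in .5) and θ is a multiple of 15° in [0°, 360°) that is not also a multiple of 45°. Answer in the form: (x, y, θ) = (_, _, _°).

(x, y, θ) = (8.5, 2.5, 105°)

The pose lattice has 38·16 = 608 candidates. Test each by forward raycasting.
  (3.5, 1.5, 285°): beam 1 = 1.9319 ≠ 0.5176 ✗
  (2.5, 3.5, 210°): beam 1 = 2.8868 ≠ 0.5176 ✗
  (2.5, 3.5, 15°): beam 1 = 2.5882 ≠ 0.5176 ✗
  …
  (8.5, 2.5, 105°): r_1=0.5176, r_2=1.0000, r_3=7.0000, r_4=5.7956 — all match ✓
Only this pose fits every beam.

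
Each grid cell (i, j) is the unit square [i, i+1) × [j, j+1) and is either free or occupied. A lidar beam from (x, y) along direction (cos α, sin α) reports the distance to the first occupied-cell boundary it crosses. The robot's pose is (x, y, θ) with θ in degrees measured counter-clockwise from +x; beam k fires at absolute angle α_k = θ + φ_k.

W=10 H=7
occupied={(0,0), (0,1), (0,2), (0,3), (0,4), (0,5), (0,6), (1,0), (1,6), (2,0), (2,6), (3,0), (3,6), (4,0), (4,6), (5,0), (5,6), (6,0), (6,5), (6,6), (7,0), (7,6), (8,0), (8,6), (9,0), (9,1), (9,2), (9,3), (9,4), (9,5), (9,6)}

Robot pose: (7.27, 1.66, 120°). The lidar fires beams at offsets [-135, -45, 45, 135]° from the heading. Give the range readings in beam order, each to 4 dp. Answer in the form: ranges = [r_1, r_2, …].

ranges = [1.7910, 4.4931, 6.4912, 0.6833]

beam 1: φ=-135°, α=345°
  cosα=0.9659 sinα=-0.2588 | (7,1) | tMaxX 0.7558 tMaxY 2.5500 | tΔX 1.0353 tΔY 3.8637
    t=0.7558 [x] (8,1)
    t=1.7910 [x] (9,1) — stop
  → r_1 = 1.7910
beam 2: φ=-45°, α=75°
  cosα=0.2588 sinα=0.9659 | (7,1) | tMaxX 2.8205 tMaxY 0.3520 | tΔX 3.8637 tΔY 1.0353
    t=0.3520 [y] (7,2)
    t=1.3873 [y] (7,3)
    t=2.4225 [y] (7,4)
    t=2.8205 [x] (8,4)
    t=3.4578 [y] (8,5)
    t=4.4931 [y] (8,6) — stop
  → r_2 = 4.4931
beam 3: φ=45°, α=165°
  cosα=-0.9659 sinα=0.2588 | (7,1) | tMaxX 0.2795 tMaxY 1.3137 | tΔX 1.0353 tΔY 3.8637
    t=0.2795 [x] (6,1)
    t=1.3137 [y] (6,2)
    t=1.3148 [x] (5,2)
    t=2.3501 [x] (4,2)
    t=3.3854 [x] (3,2)
    t=4.4206 [x] (2,2)
    t=5.1774 [y] (2,3)
    t=5.4559 [x] (1,3)
    t=6.4912 [x] (0,3) — stop
  → r_3 = 6.4912
beam 4: φ=135°, α=255°
  cosα=-0.2588 sinα=-0.9659 | (7,1) | tMaxX 1.0432 tMaxY 0.6833 | tΔX 3.8637 tΔY 1.0353
    t=0.6833 [y] (7,0) — stop
  → r_4 = 0.6833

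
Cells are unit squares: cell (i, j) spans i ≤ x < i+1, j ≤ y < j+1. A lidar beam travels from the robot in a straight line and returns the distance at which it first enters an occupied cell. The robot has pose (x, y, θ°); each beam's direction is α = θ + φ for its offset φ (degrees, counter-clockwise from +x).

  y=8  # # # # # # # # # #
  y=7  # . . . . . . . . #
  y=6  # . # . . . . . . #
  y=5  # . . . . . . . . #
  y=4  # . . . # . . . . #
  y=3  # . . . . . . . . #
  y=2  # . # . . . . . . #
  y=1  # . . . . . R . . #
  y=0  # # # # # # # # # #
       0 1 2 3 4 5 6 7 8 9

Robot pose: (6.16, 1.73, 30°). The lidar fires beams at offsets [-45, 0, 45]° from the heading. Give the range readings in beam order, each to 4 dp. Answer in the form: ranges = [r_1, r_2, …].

beam 1: φ=-45°, α=345°
  d=(0.9659,-0.2588)  start (6,1)  tX=0.8696 tY=2.8205  stride 1/|dx|=1.0353 1/|dy|=3.8637
    cross x-line → (7,1), t=0.8696
    cross x-line → (8,1), t=1.9049
    cross y-line → (8,0), t=2.8205 (wall)
  → r_1 = 2.8205
beam 2: φ=0°, α=30°
  d=(0.8660,0.5000)  start (6,1)  tX=0.9699 tY=0.5400  stride 1/|dx|=1.1547 1/|dy|=2.0000
    cross y-line → (6,2), t=0.5400
    cross x-line → (7,2), t=0.9699
    cross x-line → (8,2), t=2.1246
    cross y-line → (8,3), t=2.5400
    cross x-line → (9,3), t=3.2793 (wall)
  → r_2 = 3.2793
beam 3: φ=45°, α=75°
  d=(0.2588,0.9659)  start (6,1)  tX=3.2455 tY=0.2795  stride 1/|dx|=3.8637 1/|dy|=1.0353
    cross y-line → (6,2), t=0.2795
    cross y-line → (6,3), t=1.3148
    cross y-line → (6,4), t=2.3501
    cross x-line → (7,4), t=3.2455
    cross y-line → (7,5), t=3.3854
    cross y-line → (7,6), t=4.4206
    cross y-line → (7,7), t=5.4559
    cross y-line → (7,8), t=6.4912 (wall)
  → r_3 = 6.4912

ranges = [2.8205, 3.2793, 6.4912]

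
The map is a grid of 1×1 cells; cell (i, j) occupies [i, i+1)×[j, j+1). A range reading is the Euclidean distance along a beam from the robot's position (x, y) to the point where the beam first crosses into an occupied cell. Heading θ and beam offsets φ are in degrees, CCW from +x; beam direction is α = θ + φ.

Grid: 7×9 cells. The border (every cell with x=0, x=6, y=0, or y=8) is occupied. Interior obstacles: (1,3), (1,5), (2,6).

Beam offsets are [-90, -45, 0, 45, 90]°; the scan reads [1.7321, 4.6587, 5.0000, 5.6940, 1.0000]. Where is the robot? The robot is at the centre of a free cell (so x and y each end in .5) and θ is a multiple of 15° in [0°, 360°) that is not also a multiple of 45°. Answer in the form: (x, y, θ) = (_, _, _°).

Enumerate (i+0.5, j+0.5, θ) over the 32 free cells and 16 admissible headings. For each, cast all 5 beams and compare to the given ranges.
  (5.5, 7.5, 105°): beam 1 = 0.5176 ≠ 1.7321 ✗
  (3.5, 3.5, 330°): beam 1 = 2.8868 ≠ 1.7321 ✗
  (4.5, 5.5, 165°): beam 1 = 2.5882 ≠ 1.7321 ✗
  (1.5, 2.5, 75°): beam 1 = 4.6587 ≠ 1.7321 ✗
  …
  (5.5, 6.5, 210°): r_1=1.7321, r_2=4.6587, r_3=5.0000, r_4=5.6940, r_5=1.0000 — all match ✓
No second candidate reproduces the full scan.

(x, y, θ) = (5.5, 6.5, 210°)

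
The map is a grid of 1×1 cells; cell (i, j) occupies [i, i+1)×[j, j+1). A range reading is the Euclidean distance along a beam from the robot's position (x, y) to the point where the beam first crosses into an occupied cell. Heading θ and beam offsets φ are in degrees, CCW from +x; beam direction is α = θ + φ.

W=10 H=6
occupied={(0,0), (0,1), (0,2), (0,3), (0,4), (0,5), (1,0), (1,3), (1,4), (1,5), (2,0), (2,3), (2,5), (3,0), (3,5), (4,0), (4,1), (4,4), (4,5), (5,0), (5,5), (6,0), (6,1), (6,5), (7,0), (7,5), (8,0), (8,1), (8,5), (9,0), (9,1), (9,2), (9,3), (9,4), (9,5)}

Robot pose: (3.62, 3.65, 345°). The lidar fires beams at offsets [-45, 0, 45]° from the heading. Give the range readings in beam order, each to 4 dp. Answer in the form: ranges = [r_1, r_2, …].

beam 1: φ=-45°, α=300°
  dir = (cos 300°, sin 300°) = (0.5000, -0.8660); from cell (3,3)
  next x-line at t=0.7600, next y-line at t=0.7506; Δt_x=2.0000, Δt_y=1.1547
    y: enter (3,2) at t=0.7506
    x: enter (4,2) at t=0.7600
    y: enter (4,1) at t=1.9053 ← occupied
  → r_1 = 1.9053
beam 2: φ=0°, α=345°
  dir = (cos 345°, sin 345°) = (0.9659, -0.2588); from cell (3,3)
  next x-line at t=0.3934, next y-line at t=2.5114; Δt_x=1.0353, Δt_y=3.8637
    x: enter (4,3) at t=0.3934
    x: enter (5,3) at t=1.4287
    x: enter (6,3) at t=2.4640
    y: enter (6,2) at t=2.5114
    x: enter (7,2) at t=3.4992
    x: enter (8,2) at t=4.5345
    x: enter (9,2) at t=5.5698 ← occupied
  → r_2 = 5.5698
beam 3: φ=45°, α=30°
  dir = (cos 30°, sin 30°) = (0.8660, 0.5000); from cell (3,3)
  next x-line at t=0.4388, next y-line at t=0.7000; Δt_x=1.1547, Δt_y=2.0000
    x: enter (4,3) at t=0.4388
    y: enter (4,4) at t=0.7000 ← occupied
  → r_3 = 0.7000

ranges = [1.9053, 5.5698, 0.7000]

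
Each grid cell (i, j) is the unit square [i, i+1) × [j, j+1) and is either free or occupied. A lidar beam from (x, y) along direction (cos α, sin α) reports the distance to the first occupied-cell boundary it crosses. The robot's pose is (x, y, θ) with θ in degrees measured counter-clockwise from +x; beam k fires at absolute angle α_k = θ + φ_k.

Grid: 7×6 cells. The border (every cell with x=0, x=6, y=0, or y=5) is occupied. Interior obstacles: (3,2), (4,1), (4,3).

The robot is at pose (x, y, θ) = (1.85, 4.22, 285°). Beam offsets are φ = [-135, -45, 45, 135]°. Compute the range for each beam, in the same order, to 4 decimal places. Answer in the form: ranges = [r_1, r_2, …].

ranges = [0.9815, 1.7000, 2.4400, 0.9007]

beam 1: φ=-135°, α=150°
  dir = (cos 150°, sin 150°) = (-0.8660, 0.5000); from cell (1,4)
  next x-line at t=0.9815, next y-line at t=1.5600; Δt_x=1.1547, Δt_y=2.0000
    x: enter (0,4) at t=0.9815 ← occupied
  → r_1 = 0.9815
beam 2: φ=-45°, α=240°
  dir = (cos 240°, sin 240°) = (-0.5000, -0.8660); from cell (1,4)
  next x-line at t=1.7000, next y-line at t=0.2540; Δt_x=2.0000, Δt_y=1.1547
    y: enter (1,3) at t=0.2540
    y: enter (1,2) at t=1.4087
    x: enter (0,2) at t=1.7000 ← occupied
  → r_2 = 1.7000
beam 3: φ=45°, α=330°
  dir = (cos 330°, sin 330°) = (0.8660, -0.5000); from cell (1,4)
  next x-line at t=0.1732, next y-line at t=0.4400; Δt_x=1.1547, Δt_y=2.0000
    x: enter (2,4) at t=0.1732
    y: enter (2,3) at t=0.4400
    x: enter (3,3) at t=1.3279
    y: enter (3,2) at t=2.4400 ← occupied
  → r_3 = 2.4400
beam 4: φ=135°, α=60°
  dir = (cos 60°, sin 60°) = (0.5000, 0.8660); from cell (1,4)
  next x-line at t=0.3000, next y-line at t=0.9007; Δt_x=2.0000, Δt_y=1.1547
    x: enter (2,4) at t=0.3000
    y: enter (2,5) at t=0.9007 ← occupied
  → r_4 = 0.9007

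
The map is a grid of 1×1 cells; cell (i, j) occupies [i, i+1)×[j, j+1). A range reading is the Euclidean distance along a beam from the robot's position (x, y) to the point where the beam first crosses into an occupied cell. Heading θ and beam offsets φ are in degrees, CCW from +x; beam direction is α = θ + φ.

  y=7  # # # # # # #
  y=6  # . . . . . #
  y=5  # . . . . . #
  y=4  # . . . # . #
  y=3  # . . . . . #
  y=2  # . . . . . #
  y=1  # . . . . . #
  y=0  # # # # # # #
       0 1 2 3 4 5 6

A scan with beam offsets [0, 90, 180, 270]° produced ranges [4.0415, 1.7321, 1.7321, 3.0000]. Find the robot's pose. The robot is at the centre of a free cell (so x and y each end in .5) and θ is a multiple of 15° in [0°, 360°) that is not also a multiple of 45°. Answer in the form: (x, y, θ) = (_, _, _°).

(x, y, θ) = (4.5, 2.5, 150°)

Candidates: 29 free-cell centres × 16 headings = 464 poses. Raycast each; keep the one whose scan matches to 4 dp.
  (4.5, 3.5, 300°): beam 1 = 2.8868 ≠ 4.0415 ✗
  (5.5, 6.5, 240°): beam 1 = 1.7321 ≠ 4.0415 ✗
  (3.5, 4.5, 300°): beam 2 = 0.5774 ≠ 1.7321 ✗
  …
  (4.5, 2.5, 150°): r_1=4.0415, r_2=1.7321, r_3=1.7321, r_4=3.0000 — all match ✓
No second candidate reproduces the full scan.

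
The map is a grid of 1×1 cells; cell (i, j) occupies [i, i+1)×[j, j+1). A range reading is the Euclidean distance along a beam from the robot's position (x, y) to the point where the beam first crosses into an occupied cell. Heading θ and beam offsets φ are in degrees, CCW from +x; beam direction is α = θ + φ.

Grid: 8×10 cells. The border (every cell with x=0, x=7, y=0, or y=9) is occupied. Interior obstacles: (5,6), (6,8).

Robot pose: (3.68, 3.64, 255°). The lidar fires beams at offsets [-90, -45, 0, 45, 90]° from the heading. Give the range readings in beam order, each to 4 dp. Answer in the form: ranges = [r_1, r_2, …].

ranges = [2.7745, 3.0946, 2.7331, 3.0484, 3.4371]

beam 1: φ=-90°, α=165°
  d=(-0.9659,0.2588)  start (3,3)  tX=0.7040 tY=1.3909  stride 1/|dx|=1.0353 1/|dy|=3.8637
    cross x-line → (2,3), t=0.7040
    cross y-line → (2,4), t=1.3909
    cross x-line → (1,4), t=1.7393
    cross x-line → (0,4), t=2.7745 (wall)
  → r_1 = 2.7745
beam 2: φ=-45°, α=210°
  d=(-0.8660,-0.5000)  start (3,3)  tX=0.7852 tY=1.2800  stride 1/|dx|=1.1547 1/|dy|=2.0000
    cross x-line → (2,3), t=0.7852
    cross y-line → (2,2), t=1.2800
    cross x-line → (1,2), t=1.9399
    cross x-line → (0,2), t=3.0946 (wall)
  → r_2 = 3.0946
beam 3: φ=0°, α=255°
  d=(-0.2588,-0.9659)  start (3,3)  tX=2.6273 tY=0.6626  stride 1/|dx|=3.8637 1/|dy|=1.0353
    cross y-line → (3,2), t=0.6626
    cross y-line → (3,1), t=1.6979
    cross x-line → (2,1), t=2.6273
    cross y-line → (2,0), t=2.7331 (wall)
  → r_3 = 2.7331
beam 4: φ=45°, α=300°
  d=(0.5000,-0.8660)  start (3,3)  tX=0.6400 tY=0.7390  stride 1/|dx|=2.0000 1/|dy|=1.1547
    cross x-line → (4,3), t=0.6400
    cross y-line → (4,2), t=0.7390
    cross y-line → (4,1), t=1.8937
    cross x-line → (5,1), t=2.6400
    cross y-line → (5,0), t=3.0484 (wall)
  → r_4 = 3.0484
beam 5: φ=90°, α=345°
  d=(0.9659,-0.2588)  start (3,3)  tX=0.3313 tY=2.4728  stride 1/|dx|=1.0353 1/|dy|=3.8637
    cross x-line → (4,3), t=0.3313
    cross x-line → (5,3), t=1.3666
    cross x-line → (6,3), t=2.4018
    cross y-line → (6,2), t=2.4728
    cross x-line → (7,2), t=3.4371 (wall)
  → r_5 = 3.4371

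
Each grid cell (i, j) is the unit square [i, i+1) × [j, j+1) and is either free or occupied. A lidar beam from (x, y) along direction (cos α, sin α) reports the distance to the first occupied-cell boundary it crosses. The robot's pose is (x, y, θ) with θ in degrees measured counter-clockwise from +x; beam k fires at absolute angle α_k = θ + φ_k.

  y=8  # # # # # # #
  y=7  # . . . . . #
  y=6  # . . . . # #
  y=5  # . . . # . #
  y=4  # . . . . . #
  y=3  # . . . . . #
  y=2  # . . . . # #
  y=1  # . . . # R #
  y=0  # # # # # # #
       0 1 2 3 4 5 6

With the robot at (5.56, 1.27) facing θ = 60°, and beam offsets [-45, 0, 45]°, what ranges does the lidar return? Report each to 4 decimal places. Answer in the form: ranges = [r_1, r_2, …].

ranges = [0.4555, 0.8429, 0.7558]

beam 1: φ=-45°, α=15°
  d=(0.9659,0.2588)  start (5,1)  tX=0.4555 tY=2.8205  stride 1/|dx|=1.0353 1/|dy|=3.8637
    cross x-line → (6,1), t=0.4555 (wall)
  → r_1 = 0.4555
beam 2: φ=0°, α=60°
  d=(0.5000,0.8660)  start (5,1)  tX=0.8800 tY=0.8429  stride 1/|dx|=2.0000 1/|dy|=1.1547
    cross y-line → (5,2), t=0.8429 (wall)
  → r_2 = 0.8429
beam 3: φ=45°, α=105°
  d=(-0.2588,0.9659)  start (5,1)  tX=2.1637 tY=0.7558  stride 1/|dx|=3.8637 1/|dy|=1.0353
    cross y-line → (5,2), t=0.7558 (wall)
  → r_3 = 0.7558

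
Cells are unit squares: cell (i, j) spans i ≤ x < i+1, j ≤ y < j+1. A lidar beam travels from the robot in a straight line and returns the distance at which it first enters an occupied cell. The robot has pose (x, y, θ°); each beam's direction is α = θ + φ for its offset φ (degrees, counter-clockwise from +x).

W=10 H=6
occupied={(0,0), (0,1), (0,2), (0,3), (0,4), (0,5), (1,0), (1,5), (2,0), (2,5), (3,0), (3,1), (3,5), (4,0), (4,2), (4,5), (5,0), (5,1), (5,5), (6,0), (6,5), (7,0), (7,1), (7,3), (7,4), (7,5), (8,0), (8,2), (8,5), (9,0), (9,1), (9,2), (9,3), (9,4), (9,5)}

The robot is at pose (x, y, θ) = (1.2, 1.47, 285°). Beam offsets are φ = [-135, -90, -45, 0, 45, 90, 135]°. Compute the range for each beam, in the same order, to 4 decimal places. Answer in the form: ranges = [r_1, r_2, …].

beam 1: φ=-135°, α=150°
  d=(-0.8660,0.5000)  start (1,1)  tX=0.2309 tY=1.0600  stride 1/|dx|=1.1547 1/|dy|=2.0000
    cross x-line → (0,1), t=0.2309 (wall)
  → r_1 = 0.2309
beam 2: φ=-90°, α=195°
  d=(-0.9659,-0.2588)  start (1,1)  tX=0.2071 tY=1.8159  stride 1/|dx|=1.0353 1/|dy|=3.8637
    cross x-line → (0,1), t=0.2071 (wall)
  → r_2 = 0.2071
beam 3: φ=-45°, α=240°
  d=(-0.5000,-0.8660)  start (1,1)  tX=0.4000 tY=0.5427  stride 1/|dx|=2.0000 1/|dy|=1.1547
    cross x-line → (0,1), t=0.4000 (wall)
  → r_3 = 0.4000
beam 4: φ=0°, α=285°
  d=(0.2588,-0.9659)  start (1,1)  tX=3.0910 tY=0.4866  stride 1/|dx|=3.8637 1/|dy|=1.0353
    cross y-line → (1,0), t=0.4866 (wall)
  → r_4 = 0.4866
beam 5: φ=45°, α=330°
  d=(0.8660,-0.5000)  start (1,1)  tX=0.9238 tY=0.9400  stride 1/|dx|=1.1547 1/|dy|=2.0000
    cross x-line → (2,1), t=0.9238
    cross y-line → (2,0), t=0.9400 (wall)
  → r_5 = 0.9400
beam 6: φ=90°, α=15°
  d=(0.9659,0.2588)  start (1,1)  tX=0.8282 tY=2.0478  stride 1/|dx|=1.0353 1/|dy|=3.8637
    cross x-line → (2,1), t=0.8282
    cross x-line → (3,1), t=1.8635 (wall)
  → r_6 = 1.8635
beam 7: φ=135°, α=60°
  d=(0.5000,0.8660)  start (1,1)  tX=1.6000 tY=0.6120  stride 1/|dx|=2.0000 1/|dy|=1.1547
    cross y-line → (1,2), t=0.6120
    cross x-line → (2,2), t=1.6000
    cross y-line → (2,3), t=1.7667
    cross y-line → (2,4), t=2.9214
    cross x-line → (3,4), t=3.6000
    cross y-line → (3,5), t=4.0761 (wall)
  → r_7 = 4.0761

ranges = [0.2309, 0.2071, 0.4000, 0.4866, 0.9400, 1.8635, 4.0761]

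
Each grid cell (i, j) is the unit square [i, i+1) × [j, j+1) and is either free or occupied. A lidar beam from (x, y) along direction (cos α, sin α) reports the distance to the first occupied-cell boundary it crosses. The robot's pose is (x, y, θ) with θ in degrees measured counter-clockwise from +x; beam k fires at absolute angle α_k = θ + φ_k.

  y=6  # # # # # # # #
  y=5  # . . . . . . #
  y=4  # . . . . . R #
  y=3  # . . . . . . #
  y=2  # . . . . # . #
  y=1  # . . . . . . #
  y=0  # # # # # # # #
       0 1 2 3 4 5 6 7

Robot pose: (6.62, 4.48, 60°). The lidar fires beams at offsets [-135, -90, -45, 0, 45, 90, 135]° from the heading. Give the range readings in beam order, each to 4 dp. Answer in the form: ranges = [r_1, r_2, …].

ranges = [1.4682, 0.4388, 0.3934, 0.7600, 1.5736, 3.0400, 5.8183]

beam 1: φ=-135°, α=285°
  direction (0.2588, -0.9659); cell (6,4); t to first gridline: x 1.4682, y 0.4969 (then +3.8637 / +1.0353)
    (6,3) via y @ 0.4969
    (7,3) via x @ 1.4682  # hit
  → r_1 = 1.4682
beam 2: φ=-90°, α=330°
  direction (0.8660, -0.5000); cell (6,4); t to first gridline: x 0.4388, y 0.9600 (then +1.1547 / +2.0000)
    (7,4) via x @ 0.4388  # hit
  → r_2 = 0.4388
beam 3: φ=-45°, α=15°
  direction (0.9659, 0.2588); cell (6,4); t to first gridline: x 0.3934, y 2.0091 (then +1.0353 / +3.8637)
    (7,4) via x @ 0.3934  # hit
  → r_3 = 0.3934
beam 4: φ=0°, α=60°
  direction (0.5000, 0.8660); cell (6,4); t to first gridline: x 0.7600, y 0.6004 (then +2.0000 / +1.1547)
    (6,5) via y @ 0.6004
    (7,5) via x @ 0.7600  # hit
  → r_4 = 0.7600
beam 5: φ=45°, α=105°
  direction (-0.2588, 0.9659); cell (6,4); t to first gridline: x 2.3955, y 0.5383 (then +3.8637 / +1.0353)
    (6,5) via y @ 0.5383
    (6,6) via y @ 1.5736  # hit
  → r_5 = 1.5736
beam 6: φ=90°, α=150°
  direction (-0.8660, 0.5000); cell (6,4); t to first gridline: x 0.7159, y 1.0400 (then +1.1547 / +2.0000)
    (5,4) via x @ 0.7159
    (5,5) via y @ 1.0400
    (4,5) via x @ 1.8706
    (3,5) via x @ 3.0253
    (3,6) via y @ 3.0400  # hit
  → r_6 = 3.0400
beam 7: φ=135°, α=195°
  direction (-0.9659, -0.2588); cell (6,4); t to first gridline: x 0.6419, y 1.8546 (then +1.0353 / +3.8637)
    (5,4) via x @ 0.6419
    (4,4) via x @ 1.6771
    (4,3) via y @ 1.8546
    (3,3) via x @ 2.7124
    (2,3) via x @ 3.7477
    (1,3) via x @ 4.7830
    (1,2) via y @ 5.7183
    (0,2) via x @ 5.8183  # hit
  → r_7 = 5.8183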